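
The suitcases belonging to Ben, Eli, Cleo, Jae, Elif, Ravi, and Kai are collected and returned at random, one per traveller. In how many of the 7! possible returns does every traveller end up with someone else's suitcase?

Count assignments avoiding every fixed point. For any j of the 7 travellers fixed to their own suitcase, the other 7−j can be arranged in (7−j)! ways.
By inclusion–exclusion this is Σ_{j=0}^{7} (−1)^j C(7,j)·(7−j)!.
Computing: 5040 − 5040 + 2520 − 840 + 210 − 42 + 7 − 1 = 1854.

1854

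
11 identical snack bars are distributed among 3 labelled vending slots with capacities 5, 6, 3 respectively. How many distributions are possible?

10

Without the upper bounds there are C(13,2) = 78 ways to split 11 among 3 vending slots.
Subtract solutions that violate a single cap (substitute x_i' = x_i − (cap_i+1)): x_1 ≥ 6 gives C(7,2) = 21; x_2 ≥ 7 gives C(6,2) = 15; x_3 ≥ 4 gives C(9,2) = 36. Together 72.
Add back pairs where two caps are both exceeded: 0 + 3 + 1 = 4.
By inclusion–exclusion the count is 78 − 72 + 4 = 10.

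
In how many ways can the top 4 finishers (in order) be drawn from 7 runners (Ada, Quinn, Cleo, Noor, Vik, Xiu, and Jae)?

840

This is an ordered selection of 4 from 7: P(7,4).
That gives 7 × 6 × 5 × 4 = 840.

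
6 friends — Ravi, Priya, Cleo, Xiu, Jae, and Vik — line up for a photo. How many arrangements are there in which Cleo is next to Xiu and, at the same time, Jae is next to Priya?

96

Treat {Cleo,Xiu} as one block (2 orders) and {Jae,Priya} as another (2 orders).
That leaves 4 units to arrange: 2 × 2 × 4! = 4 × 24 = 96.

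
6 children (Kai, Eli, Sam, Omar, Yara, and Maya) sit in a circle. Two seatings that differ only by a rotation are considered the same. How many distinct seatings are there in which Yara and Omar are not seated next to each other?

Without the restriction there are (5)! = 120 seatings.
Those with Yara next to Omar: fuse the pair into one unit and seat 5 units around a circle — 2·(4)! = 48.
Subtracting, 120 − 48 = 72.

72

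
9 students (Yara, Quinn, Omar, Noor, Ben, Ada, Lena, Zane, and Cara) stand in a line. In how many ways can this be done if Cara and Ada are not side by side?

Of the 9! = 362880 arrangements, those with Cara and Ada adjacent number 2 × 8! = 80640 (treat the pair as a block with 2 internal orders).
Complementary counting: 362880 − 80640 = 282240.

282240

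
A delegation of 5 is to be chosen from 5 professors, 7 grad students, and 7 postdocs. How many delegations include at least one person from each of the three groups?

Unrestricted: C(19,5) = 11628 ways to pick any 5 of the 19.
Selections missing a whole group: no professors → C(14,5) = 2002; no grad students → C(12,5) = 792; no postdocs → C(12,5) = 792.
Add back selections omitting two groups (i.e. drawn from a single group): C(5,5) + C(7,5) + C(7,5) = 43.
By inclusion–exclusion: 11628 − 3586 + 43 = 8085.

8085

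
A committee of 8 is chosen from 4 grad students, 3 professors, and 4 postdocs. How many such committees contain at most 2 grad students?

Split by how many grad students are chosen (0 through 2).
Sum: C(4,0)·C(7,8) + C(4,1)·C(7,7) + C(4,2)·C(7,6) = 0 + 4 + 42 = 46.

46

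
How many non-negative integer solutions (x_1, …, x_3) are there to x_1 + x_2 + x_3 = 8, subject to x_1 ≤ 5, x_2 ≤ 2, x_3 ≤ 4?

Ignoring the caps, the number of non-negative solutions to x_1+…+x_3 = 8 is C(10,2) = 45.
Subtract solutions that violate a single cap (substitute x_i' = x_i − (cap_i+1)): x_1 ≥ 6 gives C(4,2) = 6; x_2 ≥ 3 gives C(7,2) = 21; x_3 ≥ 5 gives C(5,2) = 10. Together 37.
Add back pairs where two caps are both exceeded: 0 + 0 + 1 = 1.
By inclusion–exclusion the count is 45 − 37 + 1 = 9.

9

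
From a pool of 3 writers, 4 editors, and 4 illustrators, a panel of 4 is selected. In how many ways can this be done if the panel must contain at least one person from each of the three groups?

Total 4-person selections from all 11: C(11,4) = 330.
Subtract selections that omit an entire group: no writers → C(8,4) = 70; no editors → C(7,4) = 35; no illustrators → C(7,4) = 35.
Add back selections omitting two groups (i.e. drawn from a single group): C(3,4) + C(4,4) + C(4,4) = 2.
By inclusion–exclusion: 330 − 140 + 2 = 192.

192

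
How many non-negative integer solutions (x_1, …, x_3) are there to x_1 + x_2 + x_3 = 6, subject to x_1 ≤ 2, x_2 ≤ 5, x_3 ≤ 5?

Without the upper bounds there are C(8,2) = 28 ways to split 6 among 3 variables.
Subtract solutions that violate a single cap (substitute x_i' = x_i − (cap_i+1)): x_1 ≥ 3 gives C(5,2) = 10; x_2 ≥ 6 gives C(2,2) = 1; x_3 ≥ 6 gives C(2,2) = 1. Together 12.
No two caps can be exceeded simultaneously, so the pair terms are all 0.
By inclusion–exclusion the count is 28 − 12 + 0 = 16.

16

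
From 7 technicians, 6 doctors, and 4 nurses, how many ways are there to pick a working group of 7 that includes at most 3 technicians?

14232

Split by how many technicians are chosen (0 through 3).
Sum: C(7,0)·C(10,7) + C(7,1)·C(10,6) + C(7,2)·C(10,5) + C(7,3)·C(10,4) = 120 + 1470 + 5292 + 7350 = 14232.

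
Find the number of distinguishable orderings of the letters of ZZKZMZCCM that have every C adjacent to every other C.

840

Treat the 2 copies of C as a single block. The multiset to arrange is then {CC, K, M, M, Z, Z, Z, Z}, 8 items in all.
That gives (8)!/(4!·2!) = 840 arrangements.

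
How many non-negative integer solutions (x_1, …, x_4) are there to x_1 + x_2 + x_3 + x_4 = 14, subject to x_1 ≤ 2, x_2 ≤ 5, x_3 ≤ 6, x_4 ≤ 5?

31

Ignoring the caps, the number of non-negative solutions to x_1+…+x_4 = 14 is C(17,3) = 680.
Subtract solutions that violate a single cap (substitute x_i' = x_i − (cap_i+1)): x_1 ≥ 3 gives C(14,3) = 364; x_2 ≥ 6 gives C(11,3) = 165; x_3 ≥ 7 gives C(10,3) = 120; x_4 ≥ 6 gives C(11,3) = 165. Together 814.
Add back pairs where two caps are both exceeded: 56 + 35 + 56 + 4 + 10 + 4 = 165.
By inclusion–exclusion the count is 680 − 814 + 165 = 31.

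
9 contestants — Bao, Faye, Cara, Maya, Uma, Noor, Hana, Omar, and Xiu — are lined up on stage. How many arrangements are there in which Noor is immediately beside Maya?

Glue Noor and Maya into one block (2 internal orders), leaving 8 units to arrange in a row.
That gives 2 × 8! = 2 × 40320 = 80640.

80640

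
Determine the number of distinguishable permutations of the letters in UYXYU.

30

Letter multiplicities in UYXYU: U×2, X×1, Y×2.
So there are 5! / (2!·2!) = 30 distinguishable arrangements.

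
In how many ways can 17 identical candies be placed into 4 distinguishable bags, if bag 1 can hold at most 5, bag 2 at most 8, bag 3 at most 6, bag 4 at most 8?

223

Ignoring the caps, the number of non-negative solutions to x_1+…+x_4 = 17 is C(20,3) = 1140.
Subtract solutions that violate a single cap (substitute x_i' = x_i − (cap_i+1)): x_1 ≥ 6 gives C(14,3) = 364; x_2 ≥ 9 gives C(11,3) = 165; x_3 ≥ 7 gives C(13,3) = 286; x_4 ≥ 9 gives C(11,3) = 165. Together 980.
Add back pairs where two caps are both exceeded: 10 + 35 + 10 + 4 + 0 + 4 = 63.
By inclusion–exclusion the count is 1140 − 980 + 63 = 223.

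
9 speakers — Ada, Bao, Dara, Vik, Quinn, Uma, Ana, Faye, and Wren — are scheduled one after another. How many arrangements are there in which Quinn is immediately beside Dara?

80640

Place the 7 others and the Quinn-Dara pair as 8 objects in a line; the pair has 2 internal arrangements.
So the count is 2·(8)! = 80640.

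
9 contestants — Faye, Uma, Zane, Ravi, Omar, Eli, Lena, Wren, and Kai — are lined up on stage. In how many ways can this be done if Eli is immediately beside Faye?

Treat {Eli, Faye} as a single unit. There are 8 units to order, and the pair itself can be ordered 2 ways.
That gives 2 × 8! = 2 × 40320 = 80640.

80640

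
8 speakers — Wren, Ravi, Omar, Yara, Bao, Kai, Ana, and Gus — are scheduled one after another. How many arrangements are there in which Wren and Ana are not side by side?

There are 8! = 40320 arrangements in all. If Wren and Ana are adjacent, merging them into one block gives 2·(7)! = 10080 arrangements.
Complementary counting: 40320 − 10080 = 30240.

30240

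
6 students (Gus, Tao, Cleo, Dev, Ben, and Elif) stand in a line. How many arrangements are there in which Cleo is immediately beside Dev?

Place the 4 others and the Cleo-Dev pair as 5 objects in a line; the pair has 2 internal arrangements.
So the count is 2·(5)! = 240.

240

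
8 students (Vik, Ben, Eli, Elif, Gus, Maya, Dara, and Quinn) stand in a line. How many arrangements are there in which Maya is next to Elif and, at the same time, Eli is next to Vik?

Treat {Maya,Elif} as one block (2 orders) and {Eli,Vik} as another (2 orders).
That leaves 6 units to arrange: 2 × 2 × 6! = 4 × 720 = 2880.

2880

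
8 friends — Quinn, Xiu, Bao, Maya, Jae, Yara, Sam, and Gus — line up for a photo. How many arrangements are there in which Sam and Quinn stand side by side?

Place the 6 others and the Sam-Quinn pair as 7 objects in a line; the pair has 2 internal arrangements.
So the count is 2·(7)! = 10080.

10080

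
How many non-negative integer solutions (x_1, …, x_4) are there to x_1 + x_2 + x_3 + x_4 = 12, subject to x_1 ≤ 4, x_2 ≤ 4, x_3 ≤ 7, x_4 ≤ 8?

By stars and bars, unrestricted non-negative solutions to x_1+…+x_4 = 12 number C(12+3,3) = 455.
Subtract solutions that violate a single cap (substitute x_i' = x_i − (cap_i+1)): x_1 ≥ 5 gives C(10,3) = 120; x_2 ≥ 5 gives C(10,3) = 120; x_3 ≥ 8 gives C(7,3) = 35; x_4 ≥ 9 gives C(6,3) = 20. Together 295.
Add back pairs where two caps are both exceeded: 10 + 0 + 0 + 0 + 0 + 0 = 10.
By inclusion–exclusion the count is 455 − 295 + 10 = 170.

170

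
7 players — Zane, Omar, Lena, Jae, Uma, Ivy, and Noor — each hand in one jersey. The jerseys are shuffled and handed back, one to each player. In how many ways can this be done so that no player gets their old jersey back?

Let Aᵢ be the assignments in which player i gets their old jersey. We want the size of the complement of A₁∪…∪A_7.
By inclusion–exclusion this is Σ_{j=0}^{7} (−1)^j C(7,j)·(7−j)!.
Computing: 5040 − 5040 + 2520 − 840 + 210 − 42 + 7 − 1 = 1854.

1854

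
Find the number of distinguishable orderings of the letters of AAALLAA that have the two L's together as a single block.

6

Treat the 2 copies of L as a single block. The multiset to arrange is then {LL, A, A, A, A, A}, 6 items in all.
That gives (6)!/(5!) = 6 arrangements.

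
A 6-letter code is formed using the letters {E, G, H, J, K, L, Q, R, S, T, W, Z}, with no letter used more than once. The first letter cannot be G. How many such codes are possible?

The first letter has 12−1 = 11 choices (anything except G).
The remaining 5 letters are filled from the other 11 symbols without repetition: 11 × 10 × 9 × 8 × 7 = 55440.
Total: 11 × 55440 = 609840.

609840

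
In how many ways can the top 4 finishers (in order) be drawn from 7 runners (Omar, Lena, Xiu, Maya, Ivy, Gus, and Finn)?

This is an ordered selection of 4 from 7: P(7,4).
That gives 7 × 6 × 5 × 4 = 840.

840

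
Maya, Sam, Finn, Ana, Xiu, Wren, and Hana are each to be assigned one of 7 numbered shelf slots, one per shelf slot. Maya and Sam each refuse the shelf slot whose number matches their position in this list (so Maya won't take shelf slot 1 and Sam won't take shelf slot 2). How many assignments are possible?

3720

Let Aᵢ (for i ∈ {1, 2}) be the placements that put person i in their forbidden shelf slot. Any j of these fix j positions, leaving (7−j)! ways to fill the rest, and there are C(2,j) ways to pick which j.
By inclusion–exclusion, the number of valid placements is Σ_{j=0}^{2} (−1)^j C(2,j)·(7−j)!.
Computing: 5040 − 1440 + 120 = 3720.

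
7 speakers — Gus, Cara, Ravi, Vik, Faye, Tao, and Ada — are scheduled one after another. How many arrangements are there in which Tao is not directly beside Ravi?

3600

Of the 7! = 5040 arrangements, those with Tao and Ravi adjacent number 2 × 6! = 1440 (treat the pair as a block with 2 internal orders).
Complementary counting: 5040 − 1440 = 3600.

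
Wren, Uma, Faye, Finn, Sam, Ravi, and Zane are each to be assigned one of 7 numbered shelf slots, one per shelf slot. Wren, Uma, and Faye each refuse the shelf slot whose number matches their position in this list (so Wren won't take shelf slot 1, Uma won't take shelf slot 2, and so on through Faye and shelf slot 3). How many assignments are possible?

Let Aᵢ (for i ∈ {1, 2, 3}) be the placements that put person i in their forbidden shelf slot. Any j of these fix j positions, leaving (7−j)! ways to fill the rest, and there are C(3,j) ways to pick which j.
By inclusion–exclusion, the number of valid placements is Σ_{j=0}^{3} (−1)^j C(3,j)·(7−j)!.
Computing: 5040 − 2160 + 360 − 24 = 3216.

3216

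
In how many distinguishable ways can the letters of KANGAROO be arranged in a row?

Letter multiplicities in KANGAROO: A×2, G×1, K×1, N×1, O×2, R×1.
The number of distinct arrangements is 8!/(2!·2!) = 40320/4 = 10080.

10080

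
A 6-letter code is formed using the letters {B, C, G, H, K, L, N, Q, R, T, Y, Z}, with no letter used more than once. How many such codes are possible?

This is a permutation of 6 out of 12: P(12,6) = 12!/6!.
That product is 12 × 11 × 10 × 9 × 8 × 7 = 665280.

665280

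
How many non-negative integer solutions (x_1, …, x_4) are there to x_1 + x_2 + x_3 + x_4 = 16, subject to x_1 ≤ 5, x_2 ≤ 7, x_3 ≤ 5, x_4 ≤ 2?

19

By stars and bars, unrestricted non-negative solutions to x_1+…+x_4 = 16 number C(16+3,3) = 969.
Subtract solutions that violate a single cap (substitute x_i' = x_i − (cap_i+1)): x_1 ≥ 6 gives C(13,3) = 286; x_2 ≥ 8 gives C(11,3) = 165; x_3 ≥ 6 gives C(13,3) = 286; x_4 ≥ 3 gives C(16,3) = 560. Together 1297.
Add back pairs where two caps are both exceeded: 10 + 35 + 120 + 10 + 56 + 120 = 351.
Subtract triples: 0 + 0 + 4 + 0 = 4.
By inclusion–exclusion the count is 969 − 1297 + 351 − 4 = 19.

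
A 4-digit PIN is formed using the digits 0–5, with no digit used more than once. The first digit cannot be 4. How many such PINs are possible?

The first digit has 6−1 = 5 choices (anything except 4).
The remaining 3 digits are filled from the other 5 symbols without repetition: 5 × 4 × 3 = 60.
Total: 5 × 60 = 300.

300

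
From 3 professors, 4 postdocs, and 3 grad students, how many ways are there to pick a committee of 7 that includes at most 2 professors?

Split by how many professors are chosen (0 through 2).
Sum: C(3,0)·C(7,7) + C(3,1)·C(7,6) + C(3,2)·C(7,5) = 1 + 21 + 63 = 85.

85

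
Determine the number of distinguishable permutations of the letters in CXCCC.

5

Letter multiplicities in CXCCC: C×4, X×1.
The number of distinct arrangements is 5!/(4!) = 120/24 = 5.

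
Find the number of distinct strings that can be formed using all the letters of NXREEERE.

840

Letter multiplicities in NXREEERE: E×4, N×1, R×2, X×1.
The number of distinct arrangements is 8!/(4!·2!) = 40320/48 = 840.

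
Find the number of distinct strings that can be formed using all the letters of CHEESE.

Letter multiplicities in CHEESE: C×1, E×3, H×1, S×1.
The number of distinct arrangements is 6!/(3!) = 720/6 = 120.

120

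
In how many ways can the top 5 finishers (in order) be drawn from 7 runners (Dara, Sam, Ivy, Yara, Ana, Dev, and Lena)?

2520

There are 7 choices for 1st place, 6 for 2nd, and so on down to 3 for position 5.
That gives 7 × 6 × 5 × 4 × 3 = 2520.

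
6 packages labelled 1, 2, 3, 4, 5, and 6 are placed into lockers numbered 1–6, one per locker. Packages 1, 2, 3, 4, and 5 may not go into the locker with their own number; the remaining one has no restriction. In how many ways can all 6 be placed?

309

Let Aᵢ (for 1 ≤ i ≤ 5) be the placements that put package i in its forbidden locker. Any j of these fix j positions, leaving (6−j)! ways to fill the rest, and there are C(5,j) ways to pick which j.
By inclusion–exclusion, the number of valid placements is Σ_{j=0}^{5} (−1)^j C(5,j)·(6−j)!.
Computing: 720 − 600 + 240 − 60 + 10 − 1 = 309.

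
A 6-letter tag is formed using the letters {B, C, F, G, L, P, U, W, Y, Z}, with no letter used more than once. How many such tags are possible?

151200

With no repetition, fill the 6 letters in order: 10 choices, then 9, down to 5.
That product is 10 × 9 × 8 × 7 × 6 × 5 = 151200.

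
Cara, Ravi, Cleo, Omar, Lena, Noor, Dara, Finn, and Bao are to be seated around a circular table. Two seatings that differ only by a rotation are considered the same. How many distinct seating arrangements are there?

Around a circle, 9 distinct people have 9!/9 = (8)! = 40320 rotationally distinct seatings.

40320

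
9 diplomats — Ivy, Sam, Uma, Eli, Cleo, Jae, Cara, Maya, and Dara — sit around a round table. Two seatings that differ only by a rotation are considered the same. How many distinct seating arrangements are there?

Seat Ivy anywhere (absorbing the rotational symmetry), then permute the other 8: (8)! = 40320.

40320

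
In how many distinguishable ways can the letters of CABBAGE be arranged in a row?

Letter multiplicities in CABBAGE: A×2, B×2, C×1, E×1, G×1.
So there are 7! / (2!·2!) = 1260 distinguishable arrangements.

1260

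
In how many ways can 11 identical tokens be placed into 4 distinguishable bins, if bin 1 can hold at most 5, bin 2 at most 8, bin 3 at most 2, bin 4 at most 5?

Ignoring the caps, the number of non-negative solutions to x_1+…+x_4 = 11 is C(14,3) = 364.
Subtract solutions that violate a single cap (substitute x_i' = x_i − (cap_i+1)): x_1 ≥ 6 gives C(8,3) = 56; x_2 ≥ 9 gives C(5,3) = 10; x_3 ≥ 3 gives C(11,3) = 165; x_4 ≥ 6 gives C(8,3) = 56. Together 287.
Add back pairs where two caps are both exceeded: 0 + 10 + 0 + 0 + 0 + 10 = 20.
By inclusion–exclusion the count is 364 − 287 + 20 = 97.

97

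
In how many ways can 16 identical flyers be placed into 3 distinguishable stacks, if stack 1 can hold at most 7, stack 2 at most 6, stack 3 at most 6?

Ignoring the caps, the number of non-negative solutions to x_1+…+x_3 = 16 is C(18,2) = 153.
Subtract solutions that violate a single cap (substitute x_i' = x_i − (cap_i+1)): x_1 ≥ 8 gives C(10,2) = 45; x_2 ≥ 7 gives C(11,2) = 55; x_3 ≥ 7 gives C(11,2) = 55. Together 155.
Add back pairs where two caps are both exceeded: 3 + 3 + 6 = 12.
By inclusion–exclusion the count is 153 − 155 + 12 = 10.

10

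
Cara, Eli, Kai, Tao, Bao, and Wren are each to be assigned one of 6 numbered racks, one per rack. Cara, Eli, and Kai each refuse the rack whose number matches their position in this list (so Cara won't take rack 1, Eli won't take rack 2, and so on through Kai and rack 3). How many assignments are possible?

426

Let Aᵢ (for i ∈ {1, 2, 3}) be the placements that put person i in their forbidden rack. Any j of these fix j positions, leaving (6−j)! ways to fill the rest, and there are C(3,j) ways to pick which j.
By inclusion–exclusion, the number of valid placements is Σ_{j=0}^{3} (−1)^j C(3,j)·(6−j)!.
Computing: 720 − 360 + 72 − 6 = 426.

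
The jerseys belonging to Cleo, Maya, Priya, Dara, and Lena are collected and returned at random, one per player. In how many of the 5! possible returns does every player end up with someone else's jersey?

This is the derangement count D_5: permutations of 5 items with no fixed point.
By inclusion–exclusion this is Σ_{j=0}^{5} (−1)^j C(5,j)·(5−j)!.
Computing: 120 − 120 + 60 − 20 + 5 − 1 = 44.

44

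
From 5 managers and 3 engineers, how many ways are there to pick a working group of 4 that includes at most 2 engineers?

Split by how many engineers are chosen (0 through 2).
Sum: C(3,0)·C(5,4) + C(3,1)·C(5,3) + C(3,2)·C(5,2) = 5 + 30 + 30 = 65.

65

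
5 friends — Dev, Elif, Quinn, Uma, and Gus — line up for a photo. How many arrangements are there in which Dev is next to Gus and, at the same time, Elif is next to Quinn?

Treat {Dev,Gus} as one block (2 orders) and {Elif,Quinn} as another (2 orders).
That leaves 3 units to arrange: 2 × 2 × 3! = 4 × 6 = 24.

24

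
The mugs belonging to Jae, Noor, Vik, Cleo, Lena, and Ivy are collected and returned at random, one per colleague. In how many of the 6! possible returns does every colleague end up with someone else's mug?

265

Let Aᵢ be the assignments in which colleague i gets their own mug. We want the size of the complement of A₁∪…∪A_6.
By inclusion–exclusion this is Σ_{j=0}^{6} (−1)^j C(6,j)·(6−j)!.
Computing: 720 − 720 + 360 − 120 + 30 − 6 + 1 = 265.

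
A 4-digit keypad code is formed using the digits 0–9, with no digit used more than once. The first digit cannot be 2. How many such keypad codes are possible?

The first digit has 10−1 = 9 choices (anything except 2).
The remaining 3 digits are filled from the other 9 symbols without repetition: 9 × 8 × 7 = 504.
Total: 9 × 504 = 4536.

4536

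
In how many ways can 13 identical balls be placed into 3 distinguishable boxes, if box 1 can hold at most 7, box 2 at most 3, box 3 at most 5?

By stars and bars, unrestricted non-negative solutions to x_1+…+x_3 = 13 number C(13+2,2) = 105.
Subtract solutions that violate a single cap (substitute x_i' = x_i − (cap_i+1)): x_1 ≥ 8 gives C(7,2) = 21; x_2 ≥ 4 gives C(11,2) = 55; x_3 ≥ 6 gives C(9,2) = 36. Together 112.
Add back pairs where two caps are both exceeded: 3 + 0 + 10 = 13.
By inclusion–exclusion the count is 105 − 112 + 13 = 6.

6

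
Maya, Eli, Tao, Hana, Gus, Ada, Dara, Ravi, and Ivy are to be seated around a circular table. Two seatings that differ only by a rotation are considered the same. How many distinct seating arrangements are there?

40320

Around a circle, 9 distinct people have 9!/9 = (8)! = 40320 rotationally distinct seatings.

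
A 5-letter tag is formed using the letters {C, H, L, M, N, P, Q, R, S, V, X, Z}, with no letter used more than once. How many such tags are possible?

This is a permutation of 5 out of 12: P(12,5) = 12!/7!.
That product is 12 × 11 × 10 × 9 × 8 = 95040.

95040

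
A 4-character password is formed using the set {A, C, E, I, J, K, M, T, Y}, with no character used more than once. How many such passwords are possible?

This is a permutation of 4 out of 9: P(9,4) = 9!/5!.
9 × 8 × 7 × 6 = 3024.

3024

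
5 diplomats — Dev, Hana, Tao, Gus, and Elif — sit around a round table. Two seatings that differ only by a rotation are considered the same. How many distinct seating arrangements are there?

24

Fix one person's seat to break rotational symmetry; the remaining 4 people can be arranged in (4)! = 24 ways.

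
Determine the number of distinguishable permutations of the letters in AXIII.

20

The 5 letters of AXIII have repeats: I appearing 3 times.
The number of distinct arrangements is 5!/(3!) = 120/6 = 20.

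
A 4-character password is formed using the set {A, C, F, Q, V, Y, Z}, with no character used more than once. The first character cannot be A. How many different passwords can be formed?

720

The first character has 7−1 = 6 choices (anything except A).
The remaining 3 characters are filled from the other 6 symbols without repetition: 6 × 5 × 4 = 120.
Total: 6 × 120 = 720.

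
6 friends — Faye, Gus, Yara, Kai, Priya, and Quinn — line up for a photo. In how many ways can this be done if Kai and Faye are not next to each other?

480

Of the 6! = 720 arrangements, those with Kai and Faye adjacent number 2 × 5! = 240 (treat the pair as a block with 2 internal orders).
So 720 − 240 = 480 arrangements keep them apart.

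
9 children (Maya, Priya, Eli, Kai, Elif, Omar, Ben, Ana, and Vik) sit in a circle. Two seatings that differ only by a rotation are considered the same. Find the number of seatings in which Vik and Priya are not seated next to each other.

30240

All circular seatings of 9 people number (8)! = 40320.
Those with Vik next to Priya: fuse the pair into one unit and seat 8 units around a circle — 2·(7)! = 10080.
Subtracting, 40320 − 10080 = 30240.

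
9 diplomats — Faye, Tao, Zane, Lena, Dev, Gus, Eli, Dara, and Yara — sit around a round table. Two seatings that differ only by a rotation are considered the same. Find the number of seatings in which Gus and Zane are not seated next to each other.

30240

Without the restriction there are (8)! = 40320 seatings.
Those with Gus next to Zane: fuse the pair into one unit and seat 8 units around a circle — 2·(7)! = 10080.
Subtracting, 40320 − 10080 = 30240.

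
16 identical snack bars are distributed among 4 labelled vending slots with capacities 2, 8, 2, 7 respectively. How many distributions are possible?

By stars and bars, unrestricted non-negative solutions to x_1+…+x_4 = 16 number C(16+3,3) = 969.
Subtract solutions that violate a single cap (substitute x_i' = x_i − (cap_i+1)): x_1 ≥ 3 gives C(16,3) = 560; x_2 ≥ 9 gives C(10,3) = 120; x_3 ≥ 3 gives C(16,3) = 560; x_4 ≥ 8 gives C(11,3) = 165. Together 1405.
Add back pairs where two caps are both exceeded: 35 + 286 + 56 + 35 + 0 + 56 = 468.
Subtract triples: 4 + 0 + 10 + 0 = 14.
By inclusion–exclusion the count is 969 − 1405 + 468 − 14 = 18.

18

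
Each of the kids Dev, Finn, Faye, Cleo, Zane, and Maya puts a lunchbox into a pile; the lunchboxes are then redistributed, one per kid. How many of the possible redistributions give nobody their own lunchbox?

265

Let Aᵢ be the assignments in which kid i gets their own lunchbox. We want the size of the complement of A₁∪…∪A_6.
By inclusion–exclusion this is Σ_{j=0}^{6} (−1)^j C(6,j)·(6−j)!.
Computing: 720 − 720 + 360 − 120 + 30 − 6 + 1 = 265.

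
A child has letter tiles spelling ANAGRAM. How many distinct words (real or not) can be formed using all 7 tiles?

ANAGRAM has 7 letters with A appearing 3 times.
So there are 7! / (3!) = 840 distinguishable arrangements.

840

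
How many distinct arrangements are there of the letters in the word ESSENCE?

420

ESSENCE has 7 letters with E appearing 3 times and S appearing twice.
So there are 7! / (3!·2!) = 420 distinguishable arrangements.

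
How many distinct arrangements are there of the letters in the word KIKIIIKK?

Letter multiplicities in KIKIIIKK: I×4, K×4.
So there are 8! / (4!·4!) = 70 distinguishable arrangements.

70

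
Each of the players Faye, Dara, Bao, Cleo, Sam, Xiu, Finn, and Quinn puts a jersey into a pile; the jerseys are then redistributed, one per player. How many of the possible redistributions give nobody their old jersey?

Count assignments avoiding every fixed point. For any j of the 8 players fixed to their old jersey, the other 8−j can be arranged in (8−j)! ways.
By inclusion–exclusion this is Σ_{j=0}^{8} (−1)^j C(8,j)·(8−j)!.
Computing: 40320 − 40320 + 20160 − 6720 + 1680 − 336 + 56 − 8 + 1 = 14833.

14833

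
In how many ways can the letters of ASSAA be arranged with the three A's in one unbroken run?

Treat the 3 copies of A as a single block. The multiset to arrange is then {AAA, S, S}, 3 items in all.
That gives (3)!/(2!) = 3 arrangements.

3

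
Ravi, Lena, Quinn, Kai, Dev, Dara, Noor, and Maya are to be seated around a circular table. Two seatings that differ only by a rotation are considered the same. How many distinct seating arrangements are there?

Seat Ravi anywhere (absorbing the rotational symmetry), then permute the other 7: (7)! = 5040.

5040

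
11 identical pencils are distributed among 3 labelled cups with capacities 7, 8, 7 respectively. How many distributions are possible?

Ignoring the caps, the number of non-negative solutions to x_1+…+x_3 = 11 is C(13,2) = 78.
Subtract solutions that violate a single cap (substitute x_i' = x_i − (cap_i+1)): x_1 ≥ 8 gives C(5,2) = 10; x_2 ≥ 9 gives C(4,2) = 6; x_3 ≥ 8 gives C(5,2) = 10. Together 26.
No two caps can be exceeded simultaneously, so the pair terms are all 0.
By inclusion–exclusion the count is 78 − 26 + 0 = 52.

52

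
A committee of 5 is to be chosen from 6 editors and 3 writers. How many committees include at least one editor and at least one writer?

Total 5-person selections from all 9: C(9,5) = 126.
Subtract selections that omit an entire group: no editors → C(3,5) = 0; no writers → C(6,5) = 6.
Both groups omitted at once is impossible, so 126 − 6 = 120.

120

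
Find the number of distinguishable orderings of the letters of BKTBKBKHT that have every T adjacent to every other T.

Treat the 2 copies of T as a single block. The multiset to arrange is then {TT, B, B, B, H, K, K, K}, 8 items in all.
That gives (8)!/(3!·3!) = 1120 arrangements.

1120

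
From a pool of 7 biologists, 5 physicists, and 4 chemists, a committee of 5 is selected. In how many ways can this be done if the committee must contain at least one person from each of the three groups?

Total 5-person selections from all 16: C(16,5) = 4368.
Subtract selections that omit an entire group: no biologists → C(9,5) = 126; no physicists → C(11,5) = 462; no chemists → C(12,5) = 792.
Add back selections omitting two groups (i.e. drawn from a single group): C(7,5) + C(5,5) + C(4,5) = 22.
By inclusion–exclusion: 4368 − 1380 + 22 = 3010.

3010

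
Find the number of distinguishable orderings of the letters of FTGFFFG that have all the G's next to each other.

Treat the 2 copies of G as a single block. The multiset to arrange is then {GG, F, F, F, F, T}, 6 items in all.
That gives (6)!/(4!) = 30 arrangements.

30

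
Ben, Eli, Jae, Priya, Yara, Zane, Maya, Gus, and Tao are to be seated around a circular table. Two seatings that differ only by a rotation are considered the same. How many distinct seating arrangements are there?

40320

Seat Ben anywhere (absorbing the rotational symmetry), then permute the other 8: (8)! = 40320.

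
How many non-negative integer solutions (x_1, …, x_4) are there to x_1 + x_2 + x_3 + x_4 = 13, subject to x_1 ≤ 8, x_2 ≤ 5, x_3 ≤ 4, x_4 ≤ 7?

195

By stars and bars, unrestricted non-negative solutions to x_1+…+x_4 = 13 number C(13+3,3) = 560.
Subtract solutions that violate a single cap (substitute x_i' = x_i − (cap_i+1)): x_1 ≥ 9 gives C(7,3) = 35; x_2 ≥ 6 gives C(10,3) = 120; x_3 ≥ 5 gives C(11,3) = 165; x_4 ≥ 8 gives C(8,3) = 56. Together 376.
Add back pairs where two caps are both exceeded: 0 + 0 + 0 + 10 + 0 + 1 = 11.
By inclusion–exclusion the count is 560 − 376 + 11 = 195.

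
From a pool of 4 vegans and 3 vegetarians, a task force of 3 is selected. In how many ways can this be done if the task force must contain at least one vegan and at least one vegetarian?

With no constraint there are C(7,3) = 35 possible selections.
Subtract selections that omit an entire group: no vegans → C(3,3) = 1; no vegetarians → C(4,3) = 4.
Both groups omitted at once is impossible, so 35 − 5 = 30.

30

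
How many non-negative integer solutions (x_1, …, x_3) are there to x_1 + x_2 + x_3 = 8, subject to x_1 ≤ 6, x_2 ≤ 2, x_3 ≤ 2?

Without the upper bounds there are C(10,2) = 45 ways to split 8 among 3 variables.
Subtract solutions that violate a single cap (substitute x_i' = x_i − (cap_i+1)): x_1 ≥ 7 gives C(3,2) = 3; x_2 ≥ 3 gives C(7,2) = 21; x_3 ≥ 3 gives C(7,2) = 21. Together 45.
Add back pairs where two caps are both exceeded: 0 + 0 + 6 = 6.
By inclusion–exclusion the count is 45 − 45 + 6 = 6.

6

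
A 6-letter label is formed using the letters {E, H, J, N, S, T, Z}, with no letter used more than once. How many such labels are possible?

5040

This is a permutation of 6 out of 7: P(7,6) = 7!/1!.
7 × 6 × 5 × 4 × 3 × 2 = 5040.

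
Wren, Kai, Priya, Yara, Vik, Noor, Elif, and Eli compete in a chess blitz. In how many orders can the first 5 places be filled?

6720

This is an ordered selection of 5 from 8: P(8,5).
That gives 8 × 7 × 6 × 5 × 4 = 6720.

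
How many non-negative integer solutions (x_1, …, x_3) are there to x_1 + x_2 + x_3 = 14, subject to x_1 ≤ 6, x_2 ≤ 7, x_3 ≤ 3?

Without the upper bounds there are C(16,2) = 120 ways to split 14 among 3 variables.
Subtract solutions that violate a single cap (substitute x_i' = x_i − (cap_i+1)): x_1 ≥ 7 gives C(9,2) = 36; x_2 ≥ 8 gives C(8,2) = 28; x_3 ≥ 4 gives C(12,2) = 66. Together 130.
Add back pairs where two caps are both exceeded: 0 + 10 + 6 = 16.
By inclusion–exclusion the count is 120 − 130 + 16 = 6.

6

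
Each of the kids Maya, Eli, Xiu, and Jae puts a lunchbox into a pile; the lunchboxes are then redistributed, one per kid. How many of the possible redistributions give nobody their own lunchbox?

This is the derangement count D_4: permutations of 4 items with no fixed point.
By inclusion–exclusion this is Σ_{j=0}^{4} (−1)^j C(4,j)·(4−j)!.
Computing: 24 − 24 + 12 − 4 + 1 = 9.

9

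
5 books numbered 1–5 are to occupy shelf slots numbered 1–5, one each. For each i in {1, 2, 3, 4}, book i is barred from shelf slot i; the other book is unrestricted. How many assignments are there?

Let Aᵢ (for 1 ≤ i ≤ 4) be the placements that put book i in its forbidden shelf slot. Any j of these fix j positions, leaving (5−j)! ways to fill the rest, and there are C(4,j) ways to pick which j.
By inclusion–exclusion, the number of valid placements is Σ_{j=0}^{4} (−1)^j C(4,j)·(5−j)!.
Computing: 120 − 96 + 36 − 8 + 1 = 53.

53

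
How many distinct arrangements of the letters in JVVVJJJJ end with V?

21

With the last slot taken by V, it remains to arrange the other 7 letters (JVVJJJJ).
Those 7 letters have J appearing 5 times and V appearing twice, giving (7)!/(5!·2!) = 21.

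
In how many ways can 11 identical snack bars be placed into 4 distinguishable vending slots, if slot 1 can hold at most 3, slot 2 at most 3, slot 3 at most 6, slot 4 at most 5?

Without the upper bounds there are C(14,3) = 364 ways to split 11 among 4 vending slots.
Subtract solutions that violate a single cap (substitute x_i' = x_i − (cap_i+1)): x_1 ≥ 4 gives C(10,3) = 120; x_2 ≥ 4 gives C(10,3) = 120; x_3 ≥ 7 gives C(7,3) = 35; x_4 ≥ 6 gives C(8,3) = 56. Together 331.
Add back pairs where two caps are both exceeded: 20 + 1 + 4 + 1 + 4 + 0 = 30.
By inclusion–exclusion the count is 364 − 331 + 30 = 63.

63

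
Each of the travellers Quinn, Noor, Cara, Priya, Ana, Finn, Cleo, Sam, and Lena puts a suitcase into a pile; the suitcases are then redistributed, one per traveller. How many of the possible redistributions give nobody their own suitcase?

This is the derangement count D_9: permutations of 9 items with no fixed point.
By inclusion–exclusion this is Σ_{j=0}^{9} (−1)^j C(9,j)·(9−j)!.
Computing: 362880 − 362880 + 181440 − 60480 + 15120 − 3024 + 504 − 72 + 9 − 1 = 133496.

133496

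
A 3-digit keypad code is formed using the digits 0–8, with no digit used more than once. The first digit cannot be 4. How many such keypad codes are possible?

448

The first digit has 9−1 = 8 choices (anything except 4).
The remaining 2 digits are filled from the other 8 symbols without repetition: 8 × 7 = 56.
Total: 8 × 56 = 448.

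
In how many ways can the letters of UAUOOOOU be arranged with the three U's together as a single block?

30

Treat the 3 copies of U as a single block. The multiset to arrange is then {UUU, A, O, O, O, O}, 6 items in all.
That gives (6)!/(4!) = 30 arrangements.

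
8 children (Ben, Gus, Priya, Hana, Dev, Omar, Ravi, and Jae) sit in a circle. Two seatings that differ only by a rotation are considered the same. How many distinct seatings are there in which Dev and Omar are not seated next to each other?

Without the restriction there are (7)! = 5040 seatings.
Seatings with Dev beside Omar: treat them as a block with 2 internal orders, giving 2 × (6)! = 1440.
Subtracting, 5040 − 1440 = 3600.

3600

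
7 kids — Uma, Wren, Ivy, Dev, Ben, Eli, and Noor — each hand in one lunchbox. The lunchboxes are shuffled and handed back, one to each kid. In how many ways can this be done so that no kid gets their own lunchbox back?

This is the derangement count D_7: permutations of 7 items with no fixed point.
By inclusion–exclusion this is Σ_{j=0}^{7} (−1)^j C(7,j)·(7−j)!.
Computing: 5040 − 5040 + 2520 − 840 + 210 − 42 + 7 − 1 = 1854.

1854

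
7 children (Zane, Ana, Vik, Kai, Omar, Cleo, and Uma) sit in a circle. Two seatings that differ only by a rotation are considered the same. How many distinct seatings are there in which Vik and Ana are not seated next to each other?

480

All circular seatings of 7 people number (6)! = 720.
Those with Vik next to Ana: fuse the pair into one unit and seat 6 units around a circle — 2·(5)! = 240.
Subtracting, 720 − 240 = 480.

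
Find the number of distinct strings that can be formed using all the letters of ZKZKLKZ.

ZKZKLKZ has 7 letters with K appearing 3 times and Z appearing 3 times.
The number of distinct arrangements is 7!/(3!·3!) = 5040/36 = 140.

140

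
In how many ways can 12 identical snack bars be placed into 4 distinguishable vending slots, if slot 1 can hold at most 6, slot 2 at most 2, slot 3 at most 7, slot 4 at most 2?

By stars and bars, unrestricted non-negative solutions to x_1+…+x_4 = 12 number C(12+3,3) = 455.
Subtract solutions that violate a single cap (substitute x_i' = x_i − (cap_i+1)): x_1 ≥ 7 gives C(8,3) = 56; x_2 ≥ 3 gives C(12,3) = 220; x_3 ≥ 8 gives C(7,3) = 35; x_4 ≥ 3 gives C(12,3) = 220. Together 531.
Add back pairs where two caps are both exceeded: 10 + 0 + 10 + 4 + 84 + 4 = 112.
By inclusion–exclusion the count is 455 − 531 + 112 = 36.

36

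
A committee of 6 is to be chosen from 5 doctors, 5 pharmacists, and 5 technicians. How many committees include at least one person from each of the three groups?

Unrestricted: C(15,6) = 5005 ways to pick any 6 of the 15.
Subtract selections that omit an entire group: no doctors → C(10,6) = 210; no pharmacists → C(10,6) = 210; no technicians → C(10,6) = 210.
Add back selections omitting two groups (i.e. drawn from a single group): C(5,6) + C(5,6) + C(5,6) = 0.
By inclusion–exclusion: 5005 − 630 + 0 = 4375.

4375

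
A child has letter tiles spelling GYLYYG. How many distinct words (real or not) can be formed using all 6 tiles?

GYLYYG has 6 letters with G appearing twice and Y appearing 3 times.
Dividing 6! = 720 by 3!·2! = 12 for the repeated letters gives 60.

60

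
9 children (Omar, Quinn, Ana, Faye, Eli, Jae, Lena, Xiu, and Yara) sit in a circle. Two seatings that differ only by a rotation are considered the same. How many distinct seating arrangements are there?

40320

Fix one person's seat to break rotational symmetry; the remaining 8 people can be arranged in (8)! = 40320 ways.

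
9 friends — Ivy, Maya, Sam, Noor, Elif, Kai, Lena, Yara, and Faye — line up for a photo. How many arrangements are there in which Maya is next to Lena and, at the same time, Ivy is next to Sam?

Treat {Maya,Lena} as one block (2 orders) and {Ivy,Sam} as another (2 orders).
That leaves 7 units to arrange: 2 × 2 × 7! = 4 × 5040 = 20160.

20160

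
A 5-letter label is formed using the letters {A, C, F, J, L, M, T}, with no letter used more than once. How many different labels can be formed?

2520

Choose and order 5 of the 7 symbols: the first letter has 7 options, the next 6, and so on down to 3.
That product is 7 × 6 × 5 × 4 × 3 = 2520.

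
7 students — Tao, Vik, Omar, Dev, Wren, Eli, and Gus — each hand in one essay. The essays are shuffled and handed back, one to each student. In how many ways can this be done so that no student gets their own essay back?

Count assignments avoiding every fixed point. For any j of the 7 students fixed to their own essay, the other 7−j can be arranged in (7−j)! ways.
By inclusion–exclusion this is Σ_{j=0}^{7} (−1)^j C(7,j)·(7−j)!.
Computing: 5040 − 5040 + 2520 − 840 + 210 − 42 + 7 − 1 = 1854.

1854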